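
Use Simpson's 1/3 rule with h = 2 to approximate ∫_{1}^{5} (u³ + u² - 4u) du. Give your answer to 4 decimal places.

149.3333

h = (5 − 1)/2 = 2.
Nodes u₀,…,u₂ = 1, 3, 5.
f(u) = u³ + u² - 4u: f₀=-2, f₁=24, f₂=130.
(h/3)·[f₀ + 4f₁ + f₂] = 0.666667·(224) = 149.3333.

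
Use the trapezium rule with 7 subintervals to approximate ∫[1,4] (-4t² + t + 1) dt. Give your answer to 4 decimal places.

h = (4 − 1)/7 = 0.428571.
Nodes t₀,…,t₇ = 1, 1.428571, 1.857143, 2.285714, 2.714286, 3.142857, 3.571429, 4.
f(t) = -4t² + t + 1: f₀=-2, f₁=-5.734694, f₂=-10.938776, f₃=-17.612245, f₄=-25.755102, f₅=-35.367347, f₆=-46.448980, f₇=-59.
(h/2)·[f₀ + 2f₁ + 2f₂ + 2f₃ + 2f₄ + 2f₅ + 2f₆ + f₇] = 0.214286·(-344.714286) = -73.8673.

-73.8673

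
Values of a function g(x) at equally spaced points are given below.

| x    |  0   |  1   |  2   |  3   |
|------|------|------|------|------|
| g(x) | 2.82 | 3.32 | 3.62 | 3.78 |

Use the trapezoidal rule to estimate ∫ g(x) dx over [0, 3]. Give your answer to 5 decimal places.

10.24000

h = 1, n = 3.
(h/2)·[y₀ + 2y₁ + 2y₂ + y₃] = 0.5·(20.48) = 10.24000.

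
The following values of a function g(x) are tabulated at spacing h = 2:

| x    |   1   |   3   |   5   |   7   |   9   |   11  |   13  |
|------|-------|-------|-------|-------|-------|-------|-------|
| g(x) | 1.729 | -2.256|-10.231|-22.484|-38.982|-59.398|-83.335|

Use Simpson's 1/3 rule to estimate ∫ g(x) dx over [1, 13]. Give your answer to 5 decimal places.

h = 2, n = 6.
(h/3)·[y₀ + 4y₁ + 2y₂ + 4y₃ + 2y₄ + 4y₅ + y₆] = 0.666667·(-516.584) = -344.38933.

-344.38933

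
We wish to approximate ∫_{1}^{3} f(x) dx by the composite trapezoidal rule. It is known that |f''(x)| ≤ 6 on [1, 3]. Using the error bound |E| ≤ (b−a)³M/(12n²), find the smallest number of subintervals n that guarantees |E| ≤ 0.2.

Need 48/(12n²) ≤ 0.2.
n² ≥ 48/(12·0.2) = 20 ⇒ n ≥ 4.4721, so the smallest n is 5.

5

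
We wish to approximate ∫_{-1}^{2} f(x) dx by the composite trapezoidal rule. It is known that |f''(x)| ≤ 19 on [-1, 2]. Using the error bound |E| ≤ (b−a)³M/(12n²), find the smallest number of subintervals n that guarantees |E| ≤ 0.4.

11

Need 513/(12n²) ≤ 0.4.
n² ≥ 513/(12·0.4) = 106.875 ⇒ n ≥ 10.3380, so the smallest n is 11.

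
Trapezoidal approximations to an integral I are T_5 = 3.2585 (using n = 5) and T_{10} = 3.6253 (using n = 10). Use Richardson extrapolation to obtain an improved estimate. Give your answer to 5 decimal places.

3.74757

R = (4·T_{10} − T_5) / 3 = (4·3.6253 − 3.2585)/3 = (11.2427)/3 = 3.74757.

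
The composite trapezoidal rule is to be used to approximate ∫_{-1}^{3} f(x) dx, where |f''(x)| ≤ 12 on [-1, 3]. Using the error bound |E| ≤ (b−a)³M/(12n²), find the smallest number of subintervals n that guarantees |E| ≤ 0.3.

Need 768/(12n²) ≤ 0.3.
n² ≥ 768/(12·0.3) = 213.333 ⇒ n ≥ 14.6059, so the smallest n is 15.

15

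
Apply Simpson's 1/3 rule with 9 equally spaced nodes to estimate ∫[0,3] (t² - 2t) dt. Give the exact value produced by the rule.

0

h = (3 − 0)/8 = 0.375.
Nodes t₀,…,t₈ = 0, 0.375, 0.75, 1.125, 1.5, 1.875, 2.25, 2.625, 3.
f(t) = t² - 2t: f₀=0, f₁=-0.609375, f₂=-0.9375, f₃=-0.984375, f₄=-0.75, f₅=-0.234375, f₆=0.5625, f₇=1.640625, f₈=3.
(h/3)·[f₀ + 4f₁ + 2f₂ + 4f₃ + 2f₄ + 4f₅ + 2f₆ + 4f₇ + f₈] = 0.125·(0) = 0.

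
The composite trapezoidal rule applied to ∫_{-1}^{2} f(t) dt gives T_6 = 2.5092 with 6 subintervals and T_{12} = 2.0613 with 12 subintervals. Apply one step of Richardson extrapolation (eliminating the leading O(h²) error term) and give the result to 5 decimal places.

1.91200

R = (4·T_{12} − T_6) / 3 = (4·2.0613 − 2.5092)/3 = (5.7360)/3 = 1.91200.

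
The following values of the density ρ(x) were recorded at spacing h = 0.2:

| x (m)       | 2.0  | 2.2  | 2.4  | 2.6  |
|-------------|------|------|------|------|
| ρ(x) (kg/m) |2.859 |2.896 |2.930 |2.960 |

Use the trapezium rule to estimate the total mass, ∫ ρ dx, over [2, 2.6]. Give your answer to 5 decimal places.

h = 0.2, n = 3.
(h/2)·[y₀ + 2y₁ + 2y₂ + y₃] = 0.1·(17.471) = 1.74710.

1.74710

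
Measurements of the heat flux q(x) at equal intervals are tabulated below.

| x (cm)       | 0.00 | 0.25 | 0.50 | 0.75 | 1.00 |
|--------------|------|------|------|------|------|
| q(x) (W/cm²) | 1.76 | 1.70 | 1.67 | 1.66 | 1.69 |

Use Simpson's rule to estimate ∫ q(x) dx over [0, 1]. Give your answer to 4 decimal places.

1.6858

h = 0.25, n = 4.
(h/3)·[y₀ + 4y₁ + 2y₂ + 4y₃ + y₄] = 0.083333·(20.23) = 1.6858.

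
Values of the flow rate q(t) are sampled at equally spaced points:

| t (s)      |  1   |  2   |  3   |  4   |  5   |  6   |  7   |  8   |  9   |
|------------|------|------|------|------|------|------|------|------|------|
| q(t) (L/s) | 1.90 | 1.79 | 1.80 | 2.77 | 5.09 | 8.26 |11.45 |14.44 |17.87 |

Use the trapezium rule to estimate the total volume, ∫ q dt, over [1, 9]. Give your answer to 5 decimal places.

h = 1, n = 8.
(h/2)·[y₀ + 2y₁ + 2y₂ + 2y₃ + 2y₄ + 2y₅ + 2y₆ + 2y₇ + y₈] = 0.5·(110.97) = 55.48500.

55.48500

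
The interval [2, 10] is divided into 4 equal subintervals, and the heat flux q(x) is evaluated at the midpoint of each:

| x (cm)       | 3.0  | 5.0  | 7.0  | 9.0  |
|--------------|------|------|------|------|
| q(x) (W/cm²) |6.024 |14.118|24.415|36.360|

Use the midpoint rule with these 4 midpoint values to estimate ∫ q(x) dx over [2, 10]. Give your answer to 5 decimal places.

161.83400

h = 2, n = 4.
h·[y(m₁) + y(m₂) + y(m₃) + y(m₄)] = 2·(80.917) = 161.83400.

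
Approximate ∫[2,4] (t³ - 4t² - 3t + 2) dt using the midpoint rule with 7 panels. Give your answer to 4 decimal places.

h = (4 − 2)/7 = 0.285714.
Midpoints m₁,…,m₇ = 2.142857, 2.428571, 2.714286, 3, 3.285714, 3.571429, 3.857143.
f(m₁)=-12.956268, f(m₂)=-14.553936, f(m₃)=-15.615160, f(m₄)=-16, f(m₅)=-15.568513, f(m₆)=-14.180758, f(m₇)=-11.696793.
h·[f(m₁) + f(m₂) + f(m₃) + f(m₄) + f(m₅) + f(m₆) + f(m₇)] = 0.285714·(-100.571429) = -28.7347.

-28.7347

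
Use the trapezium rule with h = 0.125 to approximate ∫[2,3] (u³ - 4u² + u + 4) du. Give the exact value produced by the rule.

-2.57421875

h = (3 − 2)/8 = 0.125.
Nodes u₀,…,u₈ = 2, 2.125, 2.25, 2.375, 2.5, 2.625, 2.75, 2.875, 3.
f(u) = u³ - 4u² + u + 4: f₀=-2, f₁=-2.341796875, f₂=-2.609375, f₃=-2.791015625, f₄=-2.875, f₅=-2.849609375, f₆=-2.703125, f₇=-2.423828125, f₈=-2.
(h/2)·[f₀ + 2f₁ + 2f₂ + 2f₃ + 2f₄ + 2f₅ + 2f₆ + 2f₇ + f₈] = 0.0625·(-41.1875) = -2.57421875.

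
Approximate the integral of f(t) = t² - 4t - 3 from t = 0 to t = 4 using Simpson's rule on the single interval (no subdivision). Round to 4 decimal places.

S = (b−a)/6 · [f(0) + 4f(2) + f(4)] = 0.666667·[(-3) + 4·(-7) + (-3)] = -22.6667.

-22.6667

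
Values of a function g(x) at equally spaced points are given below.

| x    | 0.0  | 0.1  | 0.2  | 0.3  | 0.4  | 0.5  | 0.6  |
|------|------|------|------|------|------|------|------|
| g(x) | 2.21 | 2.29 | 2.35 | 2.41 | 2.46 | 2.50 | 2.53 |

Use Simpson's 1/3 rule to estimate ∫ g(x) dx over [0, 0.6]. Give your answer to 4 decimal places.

h = 0.1, n = 6.
(h/3)·[y₀ + 4y₁ + 2y₂ + 4y₃ + 2y₄ + 4y₅ + y₆] = 0.033333·(43.16) = 1.4387.

1.4387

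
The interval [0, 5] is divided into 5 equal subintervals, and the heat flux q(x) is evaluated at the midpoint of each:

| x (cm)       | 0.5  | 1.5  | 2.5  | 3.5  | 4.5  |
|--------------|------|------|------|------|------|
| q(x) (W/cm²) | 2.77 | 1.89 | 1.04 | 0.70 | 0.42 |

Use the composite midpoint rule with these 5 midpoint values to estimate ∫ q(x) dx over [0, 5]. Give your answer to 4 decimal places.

6.8200

h = 1, n = 5.
h·[y(m₁) + y(m₂) + y(m₃) + y(m₄) + y(m₅)] = 1·(6.82) = 6.8200.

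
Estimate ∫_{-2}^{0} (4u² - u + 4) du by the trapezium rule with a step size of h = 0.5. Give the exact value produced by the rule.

21

h = (0 − (-2))/4 = 0.5.
Nodes u₀,…,u₄ = -2, -1.5, -1, -0.5, 0.
f(u) = 4u² - u + 4: f₀=22, f₁=14.5, f₂=9, f₃=5.5, f₄=4.
(h/2)·[f₀ + 2f₁ + 2f₂ + 2f₃ + f₄] = 0.25·(84) = 21.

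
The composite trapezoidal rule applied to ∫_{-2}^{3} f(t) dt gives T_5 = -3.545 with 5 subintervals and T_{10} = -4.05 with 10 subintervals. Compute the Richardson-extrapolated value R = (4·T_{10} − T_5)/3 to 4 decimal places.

R = (4·T_{10} − T_5) / 3 = (4·(-4.05) − (-3.545))/3 = (-12.655)/3 = -4.2183.

-4.2183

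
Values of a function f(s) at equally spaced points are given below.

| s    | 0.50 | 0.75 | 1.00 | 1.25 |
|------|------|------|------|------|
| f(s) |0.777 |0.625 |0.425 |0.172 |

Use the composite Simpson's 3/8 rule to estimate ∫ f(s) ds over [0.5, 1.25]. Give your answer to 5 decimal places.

0.38428

h = 0.25, n = 3.
(3h/8)·[y₀ + 3y₁ + 3y₂ + y₃] = 0.09375·(4.099) = 0.38428.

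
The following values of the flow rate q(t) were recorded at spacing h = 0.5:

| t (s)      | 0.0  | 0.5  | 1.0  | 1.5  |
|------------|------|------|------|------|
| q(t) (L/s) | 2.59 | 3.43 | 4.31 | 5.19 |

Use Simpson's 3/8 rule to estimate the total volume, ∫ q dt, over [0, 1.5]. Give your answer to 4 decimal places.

h = 0.5, n = 3.
(3h/8)·[y₀ + 3y₁ + 3y₂ + y₃] = 0.1875·(31.00) = 5.8125.

5.8125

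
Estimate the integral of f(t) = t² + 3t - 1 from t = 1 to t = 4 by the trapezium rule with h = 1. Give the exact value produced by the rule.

h = (4 − 1)/3 = 1.
Nodes t₀,…,t₃ = 1, 2, 3, 4.
f(t) = t² + 3t - 1: f₀=3, f₁=9, f₂=17, f₃=27.
(h/2)·[f₀ + 2f₁ + 2f₂ + f₃] = 0.5·(82) = 41.

41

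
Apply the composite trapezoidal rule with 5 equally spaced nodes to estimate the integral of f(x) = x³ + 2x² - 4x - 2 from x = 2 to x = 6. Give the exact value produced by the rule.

h = (6 − 2)/4 = 1.
Nodes x₀,…,x₄ = 2, 3, 4, 5, 6.
f(x) = x³ + 2x² - 4x - 2: f₀=6, f₁=31, f₂=78, f₃=153, f₄=262.
(h/2)·[f₀ + 2f₁ + 2f₂ + 2f₃ + f₄] = 0.5·(792) = 396.

396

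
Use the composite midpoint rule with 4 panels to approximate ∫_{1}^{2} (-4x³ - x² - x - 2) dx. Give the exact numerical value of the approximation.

h = (2 − 1)/4 = 0.25.
Midpoints m₁,…,m₄ = 1.125, 1.375, 1.625, 1.875.
f(m₁)=-10.0859375, f(m₂)=-15.6640625, f(m₃)=-23.4296875, f(m₄)=-33.7578125.
h·[f(m₁) + f(m₂) + f(m₃) + f(m₄)] = 0.25·(-82.9375) = -20.734375.

-20.734375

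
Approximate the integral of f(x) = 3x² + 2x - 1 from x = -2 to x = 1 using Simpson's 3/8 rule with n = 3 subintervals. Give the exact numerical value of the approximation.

h = (1 − (-2))/3 = 1.
Nodes x₀,…,x₃ = -2, -1, 0, 1.
f(x) = 3x² + 2x - 1: f₀=7, f₁=0, f₂=-1, f₃=4.
(3h/8)·[f₀ + 3f₁ + 3f₂ + f₃] = 0.375·(8) = 3.

3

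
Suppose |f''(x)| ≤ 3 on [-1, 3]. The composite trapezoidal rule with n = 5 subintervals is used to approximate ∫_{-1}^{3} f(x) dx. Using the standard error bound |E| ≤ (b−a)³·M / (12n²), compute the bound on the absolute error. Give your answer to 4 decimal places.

|E| ≤ (4)³·3 / (12·5²) = 192/300 = 0.6400.

0.6400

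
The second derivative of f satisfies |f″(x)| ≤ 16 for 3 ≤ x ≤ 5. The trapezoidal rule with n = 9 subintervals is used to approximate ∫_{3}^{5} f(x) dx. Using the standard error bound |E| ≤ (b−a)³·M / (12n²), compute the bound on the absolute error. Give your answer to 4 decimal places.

|E| ≤ (2)³·16 / (12·9²) = 128/972 = 0.1317.

0.1317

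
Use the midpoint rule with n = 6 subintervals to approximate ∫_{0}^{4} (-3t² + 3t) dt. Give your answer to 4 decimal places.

-39.5556

h = (4 − 0)/6 = 0.666667.
Midpoints m₁,…,m₆ = 0.333333, 1, 1.666667, 2.333333, 3, 3.666667.
f(m₁)=0.666667, f(m₂)=0, f(m₃)=-3.333333, f(m₄)=-9.333333, f(m₅)=-18, f(m₆)=-29.333333.
h·[f(m₁) + f(m₂) + f(m₃) + f(m₄) + f(m₅) + f(m₆)] = 0.666667·(-59.333333) = -39.5556.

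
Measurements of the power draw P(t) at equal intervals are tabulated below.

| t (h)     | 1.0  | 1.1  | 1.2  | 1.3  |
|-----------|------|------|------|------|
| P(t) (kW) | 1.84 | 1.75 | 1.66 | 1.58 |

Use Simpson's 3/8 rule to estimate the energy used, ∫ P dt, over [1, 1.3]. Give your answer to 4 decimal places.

0.5119

h = 0.1, n = 3.
(3h/8)·[y₀ + 3y₁ + 3y₂ + y₃] = 0.0375·(13.65) = 0.5119.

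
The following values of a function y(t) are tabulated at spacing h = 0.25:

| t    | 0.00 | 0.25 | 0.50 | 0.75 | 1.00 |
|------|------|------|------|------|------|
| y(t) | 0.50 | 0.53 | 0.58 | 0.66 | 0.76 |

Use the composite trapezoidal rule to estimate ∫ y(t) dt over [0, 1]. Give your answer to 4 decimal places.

h = 0.25, n = 4.
(h/2)·[y₀ + 2y₁ + 2y₂ + 2y₃ + y₄] = 0.125·(4.80) = 0.6000.

0.6000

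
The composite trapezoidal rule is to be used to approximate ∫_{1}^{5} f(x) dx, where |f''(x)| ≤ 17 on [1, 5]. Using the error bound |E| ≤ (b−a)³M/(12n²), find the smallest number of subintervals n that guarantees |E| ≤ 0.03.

55

Need 1088/(12n²) ≤ 0.03.
n² ≥ 1088/(12·0.03) = 3022.22 ⇒ n ≥ 54.9747, so the smallest n is 55.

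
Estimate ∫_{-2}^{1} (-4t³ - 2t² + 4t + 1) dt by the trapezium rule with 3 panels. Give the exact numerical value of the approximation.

8

h = (1 − (-2))/3 = 1.
Nodes t₀,…,t₃ = -2, -1, 0, 1.
f(t) = -4t³ - 2t² + 4t + 1: f₀=17, f₁=-1, f₂=1, f₃=-1.
(h/2)·[f₀ + 2f₁ + 2f₂ + f₃] = 0.5·(16) = 8.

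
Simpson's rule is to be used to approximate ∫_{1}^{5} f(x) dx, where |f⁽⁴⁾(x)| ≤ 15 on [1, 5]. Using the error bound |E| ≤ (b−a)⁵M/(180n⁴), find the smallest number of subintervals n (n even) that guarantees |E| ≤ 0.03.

Need 15360/(180n⁴) ≤ 0.03.
n⁴ ≥ 15360/(180·0.03) = 2844.44 ⇒ n ≥ 7.3030, so the smallest even n is 8. (n must be even for Simpson's rule.)

8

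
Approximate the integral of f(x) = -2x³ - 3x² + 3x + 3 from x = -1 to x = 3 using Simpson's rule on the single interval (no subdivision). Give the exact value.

-44

S = (b−a)/6 · [f(-1) + 4f(1) + f(3)] = 0.666667·[(-1) + 4·1 + (-69)] = -44.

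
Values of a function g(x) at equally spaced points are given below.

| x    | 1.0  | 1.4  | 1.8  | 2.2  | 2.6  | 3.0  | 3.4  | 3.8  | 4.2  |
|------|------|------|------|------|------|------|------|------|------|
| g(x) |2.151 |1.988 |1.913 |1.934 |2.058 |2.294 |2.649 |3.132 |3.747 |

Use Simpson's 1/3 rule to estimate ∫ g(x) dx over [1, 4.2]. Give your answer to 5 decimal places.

h = 0.4, n = 8.
(h/3)·[y₀ + 4y₁ + 2y₂ + 4y₃ + 2y₄ + 4y₅ + 2y₆ + 4y₇ + y₈] = 0.133333·(56.530) = 7.53733.

7.53733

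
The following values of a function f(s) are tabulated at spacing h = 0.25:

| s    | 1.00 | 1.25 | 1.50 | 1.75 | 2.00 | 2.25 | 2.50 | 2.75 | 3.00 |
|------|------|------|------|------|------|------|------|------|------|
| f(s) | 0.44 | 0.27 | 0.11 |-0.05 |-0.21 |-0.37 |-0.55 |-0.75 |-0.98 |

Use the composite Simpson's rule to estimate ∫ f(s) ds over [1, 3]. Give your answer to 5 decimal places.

h = 0.25, n = 8.
(h/3)·[y₀ + 4y₁ + 2y₂ + 4y₃ + 2y₄ + 4y₅ + 2y₆ + 4y₇ + y₈] = 0.083333·(-5.44) = -0.45333.

-0.45333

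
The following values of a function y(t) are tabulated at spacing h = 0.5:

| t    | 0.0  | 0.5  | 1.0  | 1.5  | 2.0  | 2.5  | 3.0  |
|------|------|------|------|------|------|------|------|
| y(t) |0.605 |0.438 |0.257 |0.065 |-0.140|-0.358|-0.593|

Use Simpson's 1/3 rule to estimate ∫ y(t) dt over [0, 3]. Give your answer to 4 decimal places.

h = 0.5, n = 6.
(h/3)·[y₀ + 4y₁ + 2y₂ + 4y₃ + 2y₄ + 4y₅ + y₆] = 0.166667·(0.826) = 0.1377.

0.1377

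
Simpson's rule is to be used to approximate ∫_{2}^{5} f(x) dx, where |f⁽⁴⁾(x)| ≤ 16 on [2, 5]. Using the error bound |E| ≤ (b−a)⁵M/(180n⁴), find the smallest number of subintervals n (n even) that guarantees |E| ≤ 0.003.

10

Need 3888/(180n⁴) ≤ 0.003.
n⁴ ≥ 3888/(180·0.003) = 7200 ⇒ n ≥ 9.2116, so the smallest even n is 10. (n must be even for Simpson's rule.)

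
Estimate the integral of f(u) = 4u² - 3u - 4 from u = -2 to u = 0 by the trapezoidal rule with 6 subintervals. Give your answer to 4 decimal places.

h = (0 − (-2))/6 = 0.333333.
Nodes u₀,…,u₆ = -2, -1.666667, -1.333333, -1, -0.666667, -0.333333, 0.
f(u) = 4u² - 3u - 4: f₀=18, f₁=12.111111, f₂=7.111111, f₃=3, f₄=-0.222222, f₅=-2.555556, f₆=-4.
(h/2)·[f₀ + 2f₁ + 2f₂ + 2f₃ + 2f₄ + 2f₅ + f₆] = 0.166667·(52.888889) = 8.8148.

8.8148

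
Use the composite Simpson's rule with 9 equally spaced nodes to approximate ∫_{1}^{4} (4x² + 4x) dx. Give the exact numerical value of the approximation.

h = (4 − 1)/8 = 0.375.
Nodes x₀,…,x₈ = 1, 1.375, 1.75, 2.125, 2.5, 2.875, 3.25, 3.625, 4.
f(x) = 4x² + 4x: f₀=8, f₁=13.0625, f₂=19.25, f₃=26.5625, f₄=35, f₅=44.5625, f₆=55.25, f₇=67.0625, f₈=80.
(h/3)·[f₀ + 4f₁ + 2f₂ + 4f₃ + 2f₄ + 4f₅ + 2f₆ + 4f₇ + f₈] = 0.125·(912) = 114.

114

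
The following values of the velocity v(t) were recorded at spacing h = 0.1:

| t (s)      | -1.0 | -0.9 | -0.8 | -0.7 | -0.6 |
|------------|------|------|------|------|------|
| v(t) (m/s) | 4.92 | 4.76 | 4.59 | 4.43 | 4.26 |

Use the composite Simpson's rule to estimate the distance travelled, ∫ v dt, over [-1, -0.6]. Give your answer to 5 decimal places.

h = 0.1, n = 4.
(h/3)·[y₀ + 4y₁ + 2y₂ + 4y₃ + y₄] = 0.033333·(55.12) = 1.83733.

1.83733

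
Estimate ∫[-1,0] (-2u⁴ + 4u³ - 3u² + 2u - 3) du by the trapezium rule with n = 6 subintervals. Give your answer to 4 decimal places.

-6.4601

h = (0 − (-1))/6 = 0.166667.
Nodes u₀,…,u₆ = -1, -0.833333, -0.666667, -0.5, -0.333333, -0.166667, 0.
f(u) = -2u⁴ + 4u³ - 3u² + 2u - 3: f₀=-14, f₁=-10.029321, f₂=-7.246914, f₃=-5.375, f₄=-4.172840, f₅=-3.436728, f₆=-3.
(h/2)·[f₀ + 2f₁ + 2f₂ + 2f₃ + 2f₄ + 2f₅ + f₆] = 0.083333·(-77.521605) = -6.4601.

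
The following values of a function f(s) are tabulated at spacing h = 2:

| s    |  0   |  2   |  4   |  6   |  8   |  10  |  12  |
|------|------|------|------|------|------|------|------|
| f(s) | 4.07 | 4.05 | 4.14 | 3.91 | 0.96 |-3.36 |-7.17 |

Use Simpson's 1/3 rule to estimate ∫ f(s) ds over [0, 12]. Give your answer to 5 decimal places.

17.00000

h = 2, n = 6.
(h/3)·[y₀ + 4y₁ + 2y₂ + 4y₃ + 2y₄ + 4y₅ + y₆] = 0.666667·(25.50) = 17.00000.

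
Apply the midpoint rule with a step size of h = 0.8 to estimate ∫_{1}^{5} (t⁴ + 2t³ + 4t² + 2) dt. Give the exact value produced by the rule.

1092.26112

h = (5 − 1)/5 = 0.8.
Midpoints m₁,…,m₅ = 1.4, 2.2, 3, 3.8, 4.6.
f(m₁)=19.1696, f(m₂)=66.0816, f(m₃)=173, f(m₄)=378.0176, f(m₅)=729.0576.
h·[f(m₁) + f(m₂) + f(m₃) + f(m₄) + f(m₅)] = 0.8·(1365.3264) = 1092.26112.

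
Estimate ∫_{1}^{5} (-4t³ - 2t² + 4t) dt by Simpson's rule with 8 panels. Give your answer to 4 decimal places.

-658.6667

h = (5 − 1)/8 = 0.5.
Nodes t₀,…,t₈ = 1, 1.5, 2, 2.5, 3, 3.5, 4, 4.5, 5.
f(t) = -4t³ - 2t² + 4t: f₀=-2, f₁=-12, f₂=-32, f₃=-65, f₄=-114, f₅=-182, f₆=-272, f₇=-387, f₈=-530.
(h/3)·[f₀ + 4f₁ + 2f₂ + 4f₃ + 2f₄ + 4f₅ + 2f₆ + 4f₇ + f₈] = 0.166667·(-3952) = -658.6667.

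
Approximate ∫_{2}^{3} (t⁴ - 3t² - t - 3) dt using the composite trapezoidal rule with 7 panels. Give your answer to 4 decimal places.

17.8190

h = (3 − 2)/7 = 0.142857.
Nodes t₀,…,t₇ = 2, 2.142857, 2.285714, 2.428571, 2.571429, 2.714286, 2.857143, 3.
f(t) = t⁴ - 3t² - t - 3: f₀=-1, f₁=2.166597, f₂=6.336110, f₃=11.663474, f₄=18.313619, f₅=26.461474, f₆=36.291962, f₇=48.
(h/2)·[f₀ + 2f₁ + 2f₂ + 2f₃ + 2f₄ + 2f₅ + 2f₆ + f₇] = 0.071429·(249.466472) = 17.8190.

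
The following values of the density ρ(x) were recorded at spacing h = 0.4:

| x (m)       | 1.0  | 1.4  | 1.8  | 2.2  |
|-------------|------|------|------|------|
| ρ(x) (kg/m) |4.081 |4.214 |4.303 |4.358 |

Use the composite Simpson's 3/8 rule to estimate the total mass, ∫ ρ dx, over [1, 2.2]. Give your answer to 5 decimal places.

5.09850

h = 0.4, n = 3.
(3h/8)·[y₀ + 3y₁ + 3y₂ + y₃] = 0.15·(33.990) = 5.09850.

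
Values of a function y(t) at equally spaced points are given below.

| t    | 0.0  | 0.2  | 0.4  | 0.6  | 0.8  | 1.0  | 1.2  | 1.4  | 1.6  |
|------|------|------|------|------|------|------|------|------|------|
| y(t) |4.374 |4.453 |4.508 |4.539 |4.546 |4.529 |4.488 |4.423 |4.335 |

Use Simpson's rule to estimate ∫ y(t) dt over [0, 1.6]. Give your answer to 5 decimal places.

h = 0.2, n = 8.
(h/3)·[y₀ + 4y₁ + 2y₂ + 4y₃ + 2y₄ + 4y₅ + 2y₆ + 4y₇ + y₈] = 0.066667·(107.569) = 7.17127.

7.17127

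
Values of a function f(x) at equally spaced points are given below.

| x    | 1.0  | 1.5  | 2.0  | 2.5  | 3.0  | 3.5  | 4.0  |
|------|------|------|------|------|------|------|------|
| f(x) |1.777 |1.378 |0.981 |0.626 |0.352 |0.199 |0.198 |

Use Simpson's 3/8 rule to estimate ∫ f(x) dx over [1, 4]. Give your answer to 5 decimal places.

2.24194

h = 0.5, n = 6.
(3h/8)·[y₀ + 3y₁ + 3y₂ + 2y₃ + 3y₄ + 3y₅ + y₆] = 0.1875·(11.957) = 2.24194.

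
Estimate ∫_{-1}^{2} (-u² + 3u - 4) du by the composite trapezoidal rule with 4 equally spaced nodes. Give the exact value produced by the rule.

-11

h = (2 − (-1))/3 = 1.
Nodes u₀,…,u₃ = -1, 0, 1, 2.
f(u) = -u² + 3u - 4: f₀=-8, f₁=-4, f₂=-2, f₃=-2.
(h/2)·[f₀ + 2f₁ + 2f₂ + f₃] = 0.5·(-22) = -11.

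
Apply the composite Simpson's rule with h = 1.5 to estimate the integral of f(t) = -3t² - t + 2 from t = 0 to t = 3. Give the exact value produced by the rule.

h = (3 − 0)/2 = 1.5.
Nodes t₀,…,t₂ = 0, 1.5, 3.
f(t) = -3t² - t + 2: f₀=2, f₁=-6.25, f₂=-28.
(h/3)·[f₀ + 4f₁ + f₂] = 0.5·(-51) = -25.5.

-25.5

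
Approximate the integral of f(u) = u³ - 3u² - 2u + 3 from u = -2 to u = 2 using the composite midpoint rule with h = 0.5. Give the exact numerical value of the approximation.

h = (2 − (-2))/8 = 0.5.
Midpoints m₁,…,m₈ = -1.75, -1.25, -0.75, -0.25, 0.25, 0.75, 1.25, 1.75.
f(m₁)=-8.046875, f(m₂)=-1.140625, f(m₃)=2.390625, f(m₄)=3.296875, f(m₅)=2.328125, f(m₆)=0.234375, f(m₇)=-2.234375, f(m₈)=-4.328125.
h·[f(m₁) + f(m₂) + f(m₃) + f(m₄) + f(m₅) + f(m₆) + f(m₇) + f(m₈)] = 0.5·(-7.5) = -3.75.

-3.75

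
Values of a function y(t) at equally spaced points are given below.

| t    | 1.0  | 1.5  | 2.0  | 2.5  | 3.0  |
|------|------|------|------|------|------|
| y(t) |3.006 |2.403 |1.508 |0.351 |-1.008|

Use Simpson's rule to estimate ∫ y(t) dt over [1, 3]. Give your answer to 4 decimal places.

h = 0.5, n = 4.
(h/3)·[y₀ + 4y₁ + 2y₂ + 4y₃ + y₄] = 0.166667·(16.030) = 2.6717.

2.6717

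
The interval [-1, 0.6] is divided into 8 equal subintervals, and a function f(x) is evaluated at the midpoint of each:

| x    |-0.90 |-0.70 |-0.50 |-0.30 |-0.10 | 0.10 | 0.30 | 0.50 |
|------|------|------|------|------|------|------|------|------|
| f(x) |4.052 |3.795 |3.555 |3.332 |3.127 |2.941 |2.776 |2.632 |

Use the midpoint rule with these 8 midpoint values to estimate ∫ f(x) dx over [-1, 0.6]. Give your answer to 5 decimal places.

5.24200

h = 0.2, n = 8.
h·[y(m₁) + y(m₂) + y(m₃) + y(m₄) + y(m₅) + y(m₆) + y(m₇) + y(m₈)] = 0.2·(26.210) = 5.24200.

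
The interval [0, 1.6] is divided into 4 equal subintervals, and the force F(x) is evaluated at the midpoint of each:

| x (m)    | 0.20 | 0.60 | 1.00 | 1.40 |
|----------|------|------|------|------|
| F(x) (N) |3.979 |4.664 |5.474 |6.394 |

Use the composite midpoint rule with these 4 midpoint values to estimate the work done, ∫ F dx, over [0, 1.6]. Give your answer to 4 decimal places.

h = 0.4, n = 4.
h·[y(m₁) + y(m₂) + y(m₃) + y(m₄)] = 0.4·(20.511) = 8.2044.

8.2044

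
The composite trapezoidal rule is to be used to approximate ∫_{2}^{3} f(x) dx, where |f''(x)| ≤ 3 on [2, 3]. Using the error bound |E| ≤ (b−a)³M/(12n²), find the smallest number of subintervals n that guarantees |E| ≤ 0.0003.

Need 3/(12n²) ≤ 0.0003.
n² ≥ 3/(12·0.0003) = 833.333 ⇒ n ≥ 28.8675, so the smallest n is 29.

29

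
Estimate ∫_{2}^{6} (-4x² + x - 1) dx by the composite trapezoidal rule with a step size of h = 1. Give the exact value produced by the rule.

-268

h = (6 − 2)/4 = 1.
Nodes x₀,…,x₄ = 2, 3, 4, 5, 6.
f(x) = -4x² + x - 1: f₀=-15, f₁=-34, f₂=-61, f₃=-96, f₄=-139.
(h/2)·[f₀ + 2f₁ + 2f₂ + 2f₃ + f₄] = 0.5·(-536) = -268.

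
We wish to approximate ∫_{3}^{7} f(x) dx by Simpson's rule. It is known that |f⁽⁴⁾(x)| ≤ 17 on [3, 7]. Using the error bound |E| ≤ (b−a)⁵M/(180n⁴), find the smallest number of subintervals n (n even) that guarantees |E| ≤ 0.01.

10

Need 17408/(180n⁴) ≤ 0.01.
n⁴ ≥ 17408/(180·0.01) = 9671.11 ⇒ n ≥ 9.9167, so the smallest even n is 10. (n must be even for Simpson's rule.)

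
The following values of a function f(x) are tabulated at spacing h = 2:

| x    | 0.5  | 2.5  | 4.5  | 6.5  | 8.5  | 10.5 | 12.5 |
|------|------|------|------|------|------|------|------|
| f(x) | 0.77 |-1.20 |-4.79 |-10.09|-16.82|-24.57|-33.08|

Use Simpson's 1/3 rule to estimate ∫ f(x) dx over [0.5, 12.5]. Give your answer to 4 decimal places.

h = 2, n = 6.
(h/3)·[y₀ + 4y₁ + 2y₂ + 4y₃ + 2y₄ + 4y₅ + y₆] = 0.666667·(-218.97) = -145.9800.

-145.9800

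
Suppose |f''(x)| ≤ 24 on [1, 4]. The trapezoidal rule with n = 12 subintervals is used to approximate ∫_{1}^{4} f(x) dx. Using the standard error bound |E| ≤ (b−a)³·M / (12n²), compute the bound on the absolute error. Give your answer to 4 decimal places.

|E| ≤ (3)³·24 / (12·12²) = 648/1728 = 0.3750.

0.3750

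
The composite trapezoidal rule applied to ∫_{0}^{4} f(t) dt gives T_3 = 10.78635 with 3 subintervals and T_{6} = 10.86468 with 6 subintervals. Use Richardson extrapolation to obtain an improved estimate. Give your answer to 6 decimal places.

R = (4·T_{6} − T_3) / 3 = (4·10.86468 − 10.78635)/3 = (32.67237)/3 = 10.890790.

10.890790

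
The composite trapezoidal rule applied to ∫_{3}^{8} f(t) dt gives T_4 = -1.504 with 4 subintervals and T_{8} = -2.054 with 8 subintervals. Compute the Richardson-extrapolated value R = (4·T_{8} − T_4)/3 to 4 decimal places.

-2.2373

R = (4·T_{8} − T_4) / 3 = (4·(-2.054) − (-1.504))/3 = (-6.712)/3 = -2.2373.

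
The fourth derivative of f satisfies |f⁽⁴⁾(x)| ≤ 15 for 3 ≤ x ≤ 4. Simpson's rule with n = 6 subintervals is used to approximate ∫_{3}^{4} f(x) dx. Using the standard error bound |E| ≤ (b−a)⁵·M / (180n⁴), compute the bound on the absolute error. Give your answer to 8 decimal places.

0.00006430

|E| ≤ (1)⁵·15 / (180·6⁴) = 15/233280 = 0.00006430.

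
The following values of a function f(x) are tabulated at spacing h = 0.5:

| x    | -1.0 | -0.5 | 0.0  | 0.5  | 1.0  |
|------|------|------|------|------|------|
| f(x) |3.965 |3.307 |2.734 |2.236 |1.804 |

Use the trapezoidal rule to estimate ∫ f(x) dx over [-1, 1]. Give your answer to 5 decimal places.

5.58075

h = 0.5, n = 4.
(h/2)·[y₀ + 2y₁ + 2y₂ + 2y₃ + y₄] = 0.25·(22.323) = 5.58075.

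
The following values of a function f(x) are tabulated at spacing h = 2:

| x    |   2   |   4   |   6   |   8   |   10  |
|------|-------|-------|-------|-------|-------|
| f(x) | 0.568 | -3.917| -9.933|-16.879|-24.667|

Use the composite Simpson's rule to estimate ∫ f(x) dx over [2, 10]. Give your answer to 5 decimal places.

h = 2, n = 4.
(h/3)·[y₀ + 4y₁ + 2y₂ + 4y₃ + y₄] = 0.666667·(-127.149) = -84.76600.

-84.76600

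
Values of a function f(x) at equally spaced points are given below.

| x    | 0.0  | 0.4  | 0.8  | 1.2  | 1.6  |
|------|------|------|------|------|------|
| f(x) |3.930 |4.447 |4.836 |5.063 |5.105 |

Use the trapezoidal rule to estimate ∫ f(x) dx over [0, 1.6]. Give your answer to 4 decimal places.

h = 0.4, n = 4.
(h/2)·[y₀ + 2y₁ + 2y₂ + 2y₃ + y₄] = 0.2·(37.727) = 7.5454.

7.5454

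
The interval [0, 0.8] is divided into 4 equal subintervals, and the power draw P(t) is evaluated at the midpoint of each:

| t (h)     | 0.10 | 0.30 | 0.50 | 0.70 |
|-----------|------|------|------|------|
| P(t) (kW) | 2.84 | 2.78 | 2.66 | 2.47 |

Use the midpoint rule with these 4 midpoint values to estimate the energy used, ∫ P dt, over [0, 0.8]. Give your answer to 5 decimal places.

2.15000

h = 0.2, n = 4.
h·[y(m₁) + y(m₂) + y(m₃) + y(m₄)] = 0.2·(10.75) = 2.15000.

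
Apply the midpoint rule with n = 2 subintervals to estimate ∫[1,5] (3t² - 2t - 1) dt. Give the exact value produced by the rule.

92

h = (5 − 1)/2 = 2.
Midpoints m₁,…,m₂ = 2, 4.
f(m₁)=7, f(m₂)=39.
h·[f(m₁) + f(m₂)] = 2·(46) = 92.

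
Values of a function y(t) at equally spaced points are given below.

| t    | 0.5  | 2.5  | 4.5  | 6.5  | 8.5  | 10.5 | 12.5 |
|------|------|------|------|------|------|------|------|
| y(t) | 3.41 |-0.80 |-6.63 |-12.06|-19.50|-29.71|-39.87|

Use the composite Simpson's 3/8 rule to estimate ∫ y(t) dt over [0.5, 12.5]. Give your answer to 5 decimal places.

-172.87500

h = 2, n = 6.
(3h/8)·[y₀ + 3y₁ + 3y₂ + 2y₃ + 3y₄ + 3y₅ + y₆] = 0.75·(-230.50) = -172.87500.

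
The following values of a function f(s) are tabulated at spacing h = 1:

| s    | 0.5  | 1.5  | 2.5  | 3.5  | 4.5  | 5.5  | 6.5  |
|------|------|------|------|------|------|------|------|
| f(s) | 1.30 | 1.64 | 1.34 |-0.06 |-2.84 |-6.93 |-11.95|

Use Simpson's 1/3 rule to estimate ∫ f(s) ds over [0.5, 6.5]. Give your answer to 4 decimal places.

-11.6833

h = 1, n = 6.
(h/3)·[y₀ + 4y₁ + 2y₂ + 4y₃ + 2y₄ + 4y₅ + y₆] = 0.333333·(-35.05) = -11.6833.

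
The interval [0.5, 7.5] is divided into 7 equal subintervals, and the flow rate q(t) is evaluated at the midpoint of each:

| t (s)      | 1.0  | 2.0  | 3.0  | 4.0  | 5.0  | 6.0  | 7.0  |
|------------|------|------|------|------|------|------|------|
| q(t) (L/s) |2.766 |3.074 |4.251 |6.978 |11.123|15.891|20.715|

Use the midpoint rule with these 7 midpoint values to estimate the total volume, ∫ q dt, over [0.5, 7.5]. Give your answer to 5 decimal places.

64.79800

h = 1, n = 7.
h·[y(m₁) + y(m₂) + y(m₃) + y(m₄) + y(m₅) + y(m₆) + y(m₇)] = 1·(64.798) = 64.79800.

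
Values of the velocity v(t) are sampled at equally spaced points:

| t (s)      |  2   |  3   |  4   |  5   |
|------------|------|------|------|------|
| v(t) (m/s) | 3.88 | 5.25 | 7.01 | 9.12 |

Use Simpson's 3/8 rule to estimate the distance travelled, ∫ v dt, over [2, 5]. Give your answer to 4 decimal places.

h = 1, n = 3.
(3h/8)·[y₀ + 3y₁ + 3y₂ + y₃] = 0.375·(49.78) = 18.6675.

18.6675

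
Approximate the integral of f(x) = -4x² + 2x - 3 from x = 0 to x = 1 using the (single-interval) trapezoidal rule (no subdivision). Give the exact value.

T = (b−a)/2 · [f(0) + f(1)] = 0.5·[(-3) + (-5)] = -4.

-4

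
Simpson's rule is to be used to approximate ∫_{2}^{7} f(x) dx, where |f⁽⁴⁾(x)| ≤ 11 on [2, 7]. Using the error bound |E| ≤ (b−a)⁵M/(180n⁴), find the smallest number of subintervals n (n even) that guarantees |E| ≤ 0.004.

Need 34375/(180n⁴) ≤ 0.004.
n⁴ ≥ 34375/(180·0.004) = 47743.1 ⇒ n ≥ 14.7818, so the smallest even n is 16. (n must be even for Simpson's rule.)

16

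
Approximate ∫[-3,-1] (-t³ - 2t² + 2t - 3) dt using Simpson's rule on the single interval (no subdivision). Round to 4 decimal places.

-11.3333

S = (b−a)/6 · [f(-3) + 4f(-2) + f(-1)] = 0.333333·[0 + 4·(-7) + (-6)] = -11.3333.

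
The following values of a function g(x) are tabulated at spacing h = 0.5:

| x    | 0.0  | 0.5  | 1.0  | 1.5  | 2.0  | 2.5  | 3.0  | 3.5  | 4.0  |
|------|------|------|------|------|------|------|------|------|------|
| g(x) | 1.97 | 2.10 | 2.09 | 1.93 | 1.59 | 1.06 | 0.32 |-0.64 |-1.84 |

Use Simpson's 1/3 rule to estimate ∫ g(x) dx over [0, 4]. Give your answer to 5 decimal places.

h = 0.5, n = 8.
(h/3)·[y₀ + 4y₁ + 2y₂ + 4y₃ + 2y₄ + 4y₅ + 2y₆ + 4y₇ + y₈] = 0.166667·(25.93) = 4.32167.

4.32167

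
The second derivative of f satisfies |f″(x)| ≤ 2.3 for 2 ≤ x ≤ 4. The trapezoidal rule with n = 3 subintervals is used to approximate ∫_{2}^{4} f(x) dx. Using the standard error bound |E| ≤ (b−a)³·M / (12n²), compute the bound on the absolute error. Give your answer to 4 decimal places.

|E| ≤ (2)³·2.3 / (12·3²) = 18.4/108 = 0.1704.

0.1704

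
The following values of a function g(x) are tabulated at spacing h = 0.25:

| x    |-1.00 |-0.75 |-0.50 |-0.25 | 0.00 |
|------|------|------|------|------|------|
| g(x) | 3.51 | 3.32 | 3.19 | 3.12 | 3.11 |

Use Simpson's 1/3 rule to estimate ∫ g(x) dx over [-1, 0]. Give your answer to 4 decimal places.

3.2300

h = 0.25, n = 4.
(h/3)·[y₀ + 4y₁ + 2y₂ + 4y₃ + y₄] = 0.083333·(38.76) = 3.2300.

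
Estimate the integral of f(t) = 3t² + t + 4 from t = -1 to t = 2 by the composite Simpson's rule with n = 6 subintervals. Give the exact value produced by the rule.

h = (2 − (-1))/6 = 0.5.
Nodes t₀,…,t₆ = -1, -0.5, 0, 0.5, 1, 1.5, 2.
f(t) = 3t² + t + 4: f₀=6, f₁=4.25, f₂=4, f₃=5.25, f₄=8, f₅=12.25, f₆=18.
(h/3)·[f₀ + 4f₁ + 2f₂ + 4f₃ + 2f₄ + 4f₅ + f₆] = 0.166667·(135) = 22.5.

22.5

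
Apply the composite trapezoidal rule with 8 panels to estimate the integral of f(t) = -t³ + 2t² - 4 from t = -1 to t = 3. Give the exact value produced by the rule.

h = (3 − (-1))/8 = 0.5.
Nodes t₀,…,t₈ = -1, -0.5, 0, 0.5, 1, 1.5, 2, 2.5, 3.
f(t) = -t³ + 2t² - 4: f₀=-1, f₁=-3.375, f₂=-4, f₃=-3.625, f₄=-3, f₅=-2.875, f₆=-4, f₇=-7.125, f₈=-13.
(h/2)·[f₀ + 2f₁ + 2f₂ + 2f₃ + 2f₄ + 2f₅ + 2f₆ + 2f₇ + f₈] = 0.25·(-70) = -17.5.

-17.5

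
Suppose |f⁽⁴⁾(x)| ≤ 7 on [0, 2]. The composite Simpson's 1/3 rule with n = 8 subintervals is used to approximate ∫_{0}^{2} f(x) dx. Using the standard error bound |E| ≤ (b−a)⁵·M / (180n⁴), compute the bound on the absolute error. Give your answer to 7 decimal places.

|E| ≤ (2)⁵·7 / (180·8⁴) = 224/737280 = 0.0003038.

0.0003038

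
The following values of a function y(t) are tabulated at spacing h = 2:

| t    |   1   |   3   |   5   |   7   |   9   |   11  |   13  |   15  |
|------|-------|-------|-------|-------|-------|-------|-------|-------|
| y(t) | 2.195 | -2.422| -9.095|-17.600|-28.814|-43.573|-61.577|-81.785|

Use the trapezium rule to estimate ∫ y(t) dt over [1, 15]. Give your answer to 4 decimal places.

h = 2, n = 7.
(h/2)·[y₀ + 2y₁ + 2y₂ + 2y₃ + 2y₄ + 2y₅ + 2y₆ + y₇] = 1·(-405.752) = -405.7520.

-405.7520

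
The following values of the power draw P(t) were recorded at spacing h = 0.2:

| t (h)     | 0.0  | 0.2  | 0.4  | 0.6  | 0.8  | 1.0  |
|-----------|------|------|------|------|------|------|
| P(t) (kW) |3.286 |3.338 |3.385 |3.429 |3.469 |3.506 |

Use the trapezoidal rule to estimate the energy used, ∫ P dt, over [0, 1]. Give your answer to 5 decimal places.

3.40340

h = 0.2, n = 5.
(h/2)·[y₀ + 2y₁ + 2y₂ + 2y₃ + 2y₄ + y₅] = 0.1·(34.034) = 3.40340.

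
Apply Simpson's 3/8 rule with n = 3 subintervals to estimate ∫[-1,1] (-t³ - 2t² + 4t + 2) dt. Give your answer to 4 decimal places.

h = (1 − (-1))/3 = 0.666667.
Nodes t₀,…,t₃ = -1, -0.333333, 0.333333, 1.
f(t) = -t³ - 2t² + 4t + 2: f₀=-3, f₁=0.481481, f₂=3.074074, f₃=3.
(3h/8)·[f₀ + 3f₁ + 3f₂ + f₃] = 0.25·(10.666667) = 2.6667.

2.6667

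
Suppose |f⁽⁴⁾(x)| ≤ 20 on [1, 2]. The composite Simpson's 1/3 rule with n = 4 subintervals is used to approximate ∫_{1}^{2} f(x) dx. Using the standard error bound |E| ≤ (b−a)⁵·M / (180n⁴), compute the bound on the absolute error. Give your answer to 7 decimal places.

0.0004340

|E| ≤ (1)⁵·20 / (180·4⁴) = 20/46080 = 0.0004340.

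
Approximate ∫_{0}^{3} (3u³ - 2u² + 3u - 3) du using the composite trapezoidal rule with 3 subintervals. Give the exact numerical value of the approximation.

h = (3 − 0)/3 = 1.
Nodes u₀,…,u₃ = 0, 1, 2, 3.
f(u) = 3u³ - 2u² + 3u - 3: f₀=-3, f₁=1, f₂=19, f₃=69.
(h/2)·[f₀ + 2f₁ + 2f₂ + f₃] = 0.5·(106) = 53.

53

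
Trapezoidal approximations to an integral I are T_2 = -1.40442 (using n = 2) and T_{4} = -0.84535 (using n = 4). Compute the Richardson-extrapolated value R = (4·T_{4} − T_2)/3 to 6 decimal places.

R = (4·T_{4} − T_2) / 3 = (4·(-0.84535) − (-1.40442))/3 = (-1.97698)/3 = -0.658993.

-0.658993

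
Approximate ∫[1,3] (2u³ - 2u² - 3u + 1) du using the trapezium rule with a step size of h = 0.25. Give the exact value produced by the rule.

12.875

h = (3 − 1)/8 = 0.25.
Nodes u₀,…,u₈ = 1, 1.25, 1.5, 1.75, 2, 2.25, 2.5, 2.75, 3.
f(u) = 2u³ - 2u² - 3u + 1: f₀=-2, f₁=-1.96875, f₂=-1.25, f₃=0.34375, f₄=3, f₅=6.90625, f₆=12.25, f₇=19.21875, f₈=28.
(h/2)·[f₀ + 2f₁ + 2f₂ + 2f₃ + 2f₄ + 2f₅ + 2f₆ + 2f₇ + f₈] = 0.125·(103) = 12.875.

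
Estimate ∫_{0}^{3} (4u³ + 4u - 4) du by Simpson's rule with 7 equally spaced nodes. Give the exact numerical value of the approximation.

87

h = (3 − 0)/6 = 0.5.
Nodes u₀,…,u₆ = 0, 0.5, 1, 1.5, 2, 2.5, 3.
f(u) = 4u³ + 4u - 4: f₀=-4, f₁=-1.5, f₂=4, f₃=15.5, f₄=36, f₅=68.5, f₆=116.
(h/3)·[f₀ + 4f₁ + 2f₂ + 4f₃ + 2f₄ + 4f₅ + f₆] = 0.166667·(522) = 87.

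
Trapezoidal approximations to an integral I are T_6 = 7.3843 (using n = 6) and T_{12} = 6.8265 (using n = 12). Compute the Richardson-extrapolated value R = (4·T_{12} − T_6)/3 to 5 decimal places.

R = (4·T_{12} − T_6) / 3 = (4·6.8265 − 7.3843)/3 = (19.9217)/3 = 6.64057.

6.64057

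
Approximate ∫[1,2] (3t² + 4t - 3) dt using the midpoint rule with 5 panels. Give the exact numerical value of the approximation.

9.99

h = (2 − 1)/5 = 0.2.
Midpoints m₁,…,m₅ = 1.1, 1.3, 1.5, 1.7, 1.9.
f(m₁)=5.03, f(m₂)=7.27, f(m₃)=9.75, f(m₄)=12.47, f(m₅)=15.43.
h·[f(m₁) + f(m₂) + f(m₃) + f(m₄) + f(m₅)] = 0.2·(49.95) = 9.99.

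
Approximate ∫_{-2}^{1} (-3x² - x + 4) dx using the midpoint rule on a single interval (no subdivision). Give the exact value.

11.25

M = (b−a)·f(-0.5) = 3·(3.75) = 11.25.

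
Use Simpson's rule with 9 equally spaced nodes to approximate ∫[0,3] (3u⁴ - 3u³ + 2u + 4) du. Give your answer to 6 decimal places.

106.073730

h = (3 − 0)/8 = 0.375.
Nodes u₀,…,u₈ = 0, 0.375, 0.75, 1.125, 1.5, 1.875, 2.25, 2.625, 3.
f(u) = 3u⁴ - 3u³ + 2u + 4: f₀=4, f₁=4.651123046875, f₂=5.18359375, f₃=6.783935546875, f₄=12.0625, f₅=25.053466796875, f₆=51.21484375, f₇=97.428466796875, f₈=172.
(h/3)·[f₀ + 4f₁ + 2f₂ + 4f₃ + 2f₄ + 4f₅ + 2f₆ + 4f₇ + f₈] = 0.125·(848.58984375) = 106.073730.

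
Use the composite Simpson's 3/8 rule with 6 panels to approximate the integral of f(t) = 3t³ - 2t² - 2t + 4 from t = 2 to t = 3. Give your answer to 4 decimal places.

35.0833

h = (3 − 2)/6 = 0.166667.
Nodes t₀,…,t₆ = 2, 2.166667, 2.333333, 2.5, 2.666667, 2.833333, 3.
f(t) = 3t³ - 2t² - 2t + 4: f₀=16, f₁=20.791667, f₂=26.555556, f₃=33.375, f₄=41.333333, f₅=50.513889, f₆=61.
(3h/8)·[f₀ + 3f₁ + 3f₂ + 2f₃ + 3f₄ + 3f₅ + f₆] = 0.0625·(561.333333) = 35.0833.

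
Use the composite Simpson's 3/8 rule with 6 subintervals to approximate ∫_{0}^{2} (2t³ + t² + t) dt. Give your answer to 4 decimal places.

12.6667

h = (2 − 0)/6 = 0.333333.
Nodes t₀,…,t₆ = 0, 0.333333, 0.666667, 1, 1.333333, 1.666667, 2.
f(t) = 2t³ + t² + t: f₀=0, f₁=0.518519, f₂=1.703704, f₃=4, f₄=7.851852, f₅=13.703704, f₆=22.
(3h/8)·[f₀ + 3f₁ + 3f₂ + 2f₃ + 3f₄ + 3f₅ + f₆] = 0.125·(101.333333) = 12.6667.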